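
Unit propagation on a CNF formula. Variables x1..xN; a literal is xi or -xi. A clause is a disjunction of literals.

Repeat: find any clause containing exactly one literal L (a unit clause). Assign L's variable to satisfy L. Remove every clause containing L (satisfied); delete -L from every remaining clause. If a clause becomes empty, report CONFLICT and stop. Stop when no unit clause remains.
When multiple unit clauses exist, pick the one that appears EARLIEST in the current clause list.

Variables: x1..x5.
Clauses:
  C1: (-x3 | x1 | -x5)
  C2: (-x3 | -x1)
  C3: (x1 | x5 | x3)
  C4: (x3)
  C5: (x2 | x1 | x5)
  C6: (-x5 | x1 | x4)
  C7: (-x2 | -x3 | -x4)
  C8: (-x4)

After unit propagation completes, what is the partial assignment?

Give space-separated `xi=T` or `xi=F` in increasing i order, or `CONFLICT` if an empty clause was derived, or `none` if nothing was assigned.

Answer: x1=F x2=T x3=T x4=F x5=F

Derivation:
unit clause [3] forces x3=T; simplify:
  drop -3 from [-3, 1, -5] -> [1, -5]
  drop -3 from [-3, -1] -> [-1]
  drop -3 from [-2, -3, -4] -> [-2, -4]
  satisfied 2 clause(s); 6 remain; assigned so far: [3]
unit clause [-1] forces x1=F; simplify:
  drop 1 from [1, -5] -> [-5]
  drop 1 from [2, 1, 5] -> [2, 5]
  drop 1 from [-5, 1, 4] -> [-5, 4]
  satisfied 1 clause(s); 5 remain; assigned so far: [1, 3]
unit clause [-5] forces x5=F; simplify:
  drop 5 from [2, 5] -> [2]
  satisfied 2 clause(s); 3 remain; assigned so far: [1, 3, 5]
unit clause [2] forces x2=T; simplify:
  drop -2 from [-2, -4] -> [-4]
  satisfied 1 clause(s); 2 remain; assigned so far: [1, 2, 3, 5]
unit clause [-4] forces x4=F; simplify:
  satisfied 2 clause(s); 0 remain; assigned so far: [1, 2, 3, 4, 5]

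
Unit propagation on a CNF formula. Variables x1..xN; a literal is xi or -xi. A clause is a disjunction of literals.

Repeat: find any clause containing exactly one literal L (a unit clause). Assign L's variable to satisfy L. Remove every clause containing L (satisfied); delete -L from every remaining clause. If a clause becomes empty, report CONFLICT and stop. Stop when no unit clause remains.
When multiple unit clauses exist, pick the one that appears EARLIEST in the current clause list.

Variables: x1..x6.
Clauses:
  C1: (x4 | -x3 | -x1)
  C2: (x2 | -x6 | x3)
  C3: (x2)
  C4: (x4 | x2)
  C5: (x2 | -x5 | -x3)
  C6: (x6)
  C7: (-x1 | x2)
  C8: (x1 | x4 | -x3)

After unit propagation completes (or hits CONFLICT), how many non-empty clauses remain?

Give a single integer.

unit clause [2] forces x2=T; simplify:
  satisfied 5 clause(s); 3 remain; assigned so far: [2]
unit clause [6] forces x6=T; simplify:
  satisfied 1 clause(s); 2 remain; assigned so far: [2, 6]

Answer: 2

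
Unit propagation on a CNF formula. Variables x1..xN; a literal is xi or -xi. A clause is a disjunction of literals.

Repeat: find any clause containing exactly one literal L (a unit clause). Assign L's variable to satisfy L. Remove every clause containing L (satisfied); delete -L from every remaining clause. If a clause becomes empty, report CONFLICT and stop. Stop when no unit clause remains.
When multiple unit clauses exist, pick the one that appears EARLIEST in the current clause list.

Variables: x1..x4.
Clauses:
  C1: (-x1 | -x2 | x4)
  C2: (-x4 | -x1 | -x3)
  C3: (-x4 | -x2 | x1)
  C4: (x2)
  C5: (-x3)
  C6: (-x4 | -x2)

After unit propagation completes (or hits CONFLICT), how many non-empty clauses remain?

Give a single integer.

unit clause [2] forces x2=T; simplify:
  drop -2 from [-1, -2, 4] -> [-1, 4]
  drop -2 from [-4, -2, 1] -> [-4, 1]
  drop -2 from [-4, -2] -> [-4]
  satisfied 1 clause(s); 5 remain; assigned so far: [2]
unit clause [-3] forces x3=F; simplify:
  satisfied 2 clause(s); 3 remain; assigned so far: [2, 3]
unit clause [-4] forces x4=F; simplify:
  drop 4 from [-1, 4] -> [-1]
  satisfied 2 clause(s); 1 remain; assigned so far: [2, 3, 4]
unit clause [-1] forces x1=F; simplify:
  satisfied 1 clause(s); 0 remain; assigned so far: [1, 2, 3, 4]

Answer: 0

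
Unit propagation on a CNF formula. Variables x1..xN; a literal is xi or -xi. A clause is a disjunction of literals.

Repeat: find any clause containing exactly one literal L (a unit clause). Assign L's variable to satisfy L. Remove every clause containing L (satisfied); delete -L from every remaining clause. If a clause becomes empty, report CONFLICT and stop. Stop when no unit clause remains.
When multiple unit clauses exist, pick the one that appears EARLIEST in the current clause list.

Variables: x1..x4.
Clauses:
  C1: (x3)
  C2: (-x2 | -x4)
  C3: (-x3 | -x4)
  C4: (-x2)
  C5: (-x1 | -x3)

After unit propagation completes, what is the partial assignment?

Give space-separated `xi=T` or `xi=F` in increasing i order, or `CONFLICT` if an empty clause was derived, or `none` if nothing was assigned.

unit clause [3] forces x3=T; simplify:
  drop -3 from [-3, -4] -> [-4]
  drop -3 from [-1, -3] -> [-1]
  satisfied 1 clause(s); 4 remain; assigned so far: [3]
unit clause [-4] forces x4=F; simplify:
  satisfied 2 clause(s); 2 remain; assigned so far: [3, 4]
unit clause [-2] forces x2=F; simplify:
  satisfied 1 clause(s); 1 remain; assigned so far: [2, 3, 4]
unit clause [-1] forces x1=F; simplify:
  satisfied 1 clause(s); 0 remain; assigned so far: [1, 2, 3, 4]

Answer: x1=F x2=F x3=T x4=F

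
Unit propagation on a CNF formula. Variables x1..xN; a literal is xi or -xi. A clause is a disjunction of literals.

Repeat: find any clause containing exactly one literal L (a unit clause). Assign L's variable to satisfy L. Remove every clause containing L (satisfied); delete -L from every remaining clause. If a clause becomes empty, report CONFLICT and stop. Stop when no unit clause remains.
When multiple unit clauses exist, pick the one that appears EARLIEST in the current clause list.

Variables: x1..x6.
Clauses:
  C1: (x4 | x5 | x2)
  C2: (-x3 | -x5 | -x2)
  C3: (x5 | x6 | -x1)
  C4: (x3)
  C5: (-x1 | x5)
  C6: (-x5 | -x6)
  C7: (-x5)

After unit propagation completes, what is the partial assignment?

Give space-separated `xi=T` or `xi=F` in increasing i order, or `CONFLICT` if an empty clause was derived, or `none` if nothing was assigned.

Answer: x1=F x3=T x5=F

Derivation:
unit clause [3] forces x3=T; simplify:
  drop -3 from [-3, -5, -2] -> [-5, -2]
  satisfied 1 clause(s); 6 remain; assigned so far: [3]
unit clause [-5] forces x5=F; simplify:
  drop 5 from [4, 5, 2] -> [4, 2]
  drop 5 from [5, 6, -1] -> [6, -1]
  drop 5 from [-1, 5] -> [-1]
  satisfied 3 clause(s); 3 remain; assigned so far: [3, 5]
unit clause [-1] forces x1=F; simplify:
  satisfied 2 clause(s); 1 remain; assigned so far: [1, 3, 5]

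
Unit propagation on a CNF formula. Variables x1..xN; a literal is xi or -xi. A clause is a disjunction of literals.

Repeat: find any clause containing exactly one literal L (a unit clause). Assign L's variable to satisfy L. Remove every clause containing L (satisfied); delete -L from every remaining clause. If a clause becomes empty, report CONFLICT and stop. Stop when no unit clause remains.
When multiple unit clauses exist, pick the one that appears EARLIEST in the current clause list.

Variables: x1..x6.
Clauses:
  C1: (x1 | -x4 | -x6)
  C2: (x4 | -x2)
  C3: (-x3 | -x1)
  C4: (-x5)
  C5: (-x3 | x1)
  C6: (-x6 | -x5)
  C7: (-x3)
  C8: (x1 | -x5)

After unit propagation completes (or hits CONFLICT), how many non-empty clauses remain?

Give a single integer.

unit clause [-5] forces x5=F; simplify:
  satisfied 3 clause(s); 5 remain; assigned so far: [5]
unit clause [-3] forces x3=F; simplify:
  satisfied 3 clause(s); 2 remain; assigned so far: [3, 5]

Answer: 2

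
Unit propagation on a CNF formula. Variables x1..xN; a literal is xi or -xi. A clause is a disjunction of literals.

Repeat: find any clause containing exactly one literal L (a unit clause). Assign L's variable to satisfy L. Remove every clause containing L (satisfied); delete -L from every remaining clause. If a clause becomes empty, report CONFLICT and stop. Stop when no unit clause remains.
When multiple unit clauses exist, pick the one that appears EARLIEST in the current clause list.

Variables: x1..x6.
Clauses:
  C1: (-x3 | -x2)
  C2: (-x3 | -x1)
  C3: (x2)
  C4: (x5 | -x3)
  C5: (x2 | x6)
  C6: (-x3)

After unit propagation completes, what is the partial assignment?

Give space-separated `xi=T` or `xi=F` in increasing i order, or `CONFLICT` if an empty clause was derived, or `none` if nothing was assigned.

unit clause [2] forces x2=T; simplify:
  drop -2 from [-3, -2] -> [-3]
  satisfied 2 clause(s); 4 remain; assigned so far: [2]
unit clause [-3] forces x3=F; simplify:
  satisfied 4 clause(s); 0 remain; assigned so far: [2, 3]

Answer: x2=T x3=F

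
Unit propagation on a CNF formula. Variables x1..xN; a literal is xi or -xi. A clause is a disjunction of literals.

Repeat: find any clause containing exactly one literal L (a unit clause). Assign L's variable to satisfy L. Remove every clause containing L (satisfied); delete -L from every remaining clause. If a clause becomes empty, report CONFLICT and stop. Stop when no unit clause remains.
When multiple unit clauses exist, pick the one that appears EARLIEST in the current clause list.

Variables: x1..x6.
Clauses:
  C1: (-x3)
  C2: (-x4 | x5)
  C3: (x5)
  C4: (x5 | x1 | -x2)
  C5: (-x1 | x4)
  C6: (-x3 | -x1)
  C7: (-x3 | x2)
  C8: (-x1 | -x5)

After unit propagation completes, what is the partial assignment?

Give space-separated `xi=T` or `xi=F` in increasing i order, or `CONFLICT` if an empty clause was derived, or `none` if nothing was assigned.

Answer: x1=F x3=F x5=T

Derivation:
unit clause [-3] forces x3=F; simplify:
  satisfied 3 clause(s); 5 remain; assigned so far: [3]
unit clause [5] forces x5=T; simplify:
  drop -5 from [-1, -5] -> [-1]
  satisfied 3 clause(s); 2 remain; assigned so far: [3, 5]
unit clause [-1] forces x1=F; simplify:
  satisfied 2 clause(s); 0 remain; assigned so far: [1, 3, 5]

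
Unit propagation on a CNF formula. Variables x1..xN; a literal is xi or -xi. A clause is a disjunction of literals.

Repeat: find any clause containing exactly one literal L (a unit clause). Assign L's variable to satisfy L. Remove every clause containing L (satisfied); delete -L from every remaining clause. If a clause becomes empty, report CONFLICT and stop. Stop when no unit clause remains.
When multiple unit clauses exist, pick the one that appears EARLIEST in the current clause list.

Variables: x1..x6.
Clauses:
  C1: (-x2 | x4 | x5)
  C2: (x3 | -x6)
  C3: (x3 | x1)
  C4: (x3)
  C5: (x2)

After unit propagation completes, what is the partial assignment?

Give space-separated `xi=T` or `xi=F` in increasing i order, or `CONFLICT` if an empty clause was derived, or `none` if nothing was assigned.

unit clause [3] forces x3=T; simplify:
  satisfied 3 clause(s); 2 remain; assigned so far: [3]
unit clause [2] forces x2=T; simplify:
  drop -2 from [-2, 4, 5] -> [4, 5]
  satisfied 1 clause(s); 1 remain; assigned so far: [2, 3]

Answer: x2=T x3=T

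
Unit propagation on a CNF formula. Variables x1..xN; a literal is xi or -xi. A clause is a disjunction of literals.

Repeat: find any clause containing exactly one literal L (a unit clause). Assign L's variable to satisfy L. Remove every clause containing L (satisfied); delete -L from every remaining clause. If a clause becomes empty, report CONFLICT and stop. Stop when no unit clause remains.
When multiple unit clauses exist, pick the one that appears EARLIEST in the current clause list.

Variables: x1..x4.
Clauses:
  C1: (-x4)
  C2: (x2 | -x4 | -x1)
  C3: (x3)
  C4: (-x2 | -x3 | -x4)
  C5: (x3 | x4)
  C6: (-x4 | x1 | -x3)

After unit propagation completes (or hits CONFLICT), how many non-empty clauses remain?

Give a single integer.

unit clause [-4] forces x4=F; simplify:
  drop 4 from [3, 4] -> [3]
  satisfied 4 clause(s); 2 remain; assigned so far: [4]
unit clause [3] forces x3=T; simplify:
  satisfied 2 clause(s); 0 remain; assigned so far: [3, 4]

Answer: 0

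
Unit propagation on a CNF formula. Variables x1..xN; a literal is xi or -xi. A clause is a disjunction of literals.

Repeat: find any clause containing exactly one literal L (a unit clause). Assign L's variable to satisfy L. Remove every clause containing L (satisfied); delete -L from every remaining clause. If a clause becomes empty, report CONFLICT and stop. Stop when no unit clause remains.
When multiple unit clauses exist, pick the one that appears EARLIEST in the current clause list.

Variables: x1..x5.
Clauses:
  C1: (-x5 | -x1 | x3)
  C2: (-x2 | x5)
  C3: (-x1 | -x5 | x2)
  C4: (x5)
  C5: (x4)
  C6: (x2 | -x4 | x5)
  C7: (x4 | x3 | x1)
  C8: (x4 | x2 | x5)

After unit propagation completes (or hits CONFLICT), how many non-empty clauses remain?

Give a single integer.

Answer: 2

Derivation:
unit clause [5] forces x5=T; simplify:
  drop -5 from [-5, -1, 3] -> [-1, 3]
  drop -5 from [-1, -5, 2] -> [-1, 2]
  satisfied 4 clause(s); 4 remain; assigned so far: [5]
unit clause [4] forces x4=T; simplify:
  satisfied 2 clause(s); 2 remain; assigned so far: [4, 5]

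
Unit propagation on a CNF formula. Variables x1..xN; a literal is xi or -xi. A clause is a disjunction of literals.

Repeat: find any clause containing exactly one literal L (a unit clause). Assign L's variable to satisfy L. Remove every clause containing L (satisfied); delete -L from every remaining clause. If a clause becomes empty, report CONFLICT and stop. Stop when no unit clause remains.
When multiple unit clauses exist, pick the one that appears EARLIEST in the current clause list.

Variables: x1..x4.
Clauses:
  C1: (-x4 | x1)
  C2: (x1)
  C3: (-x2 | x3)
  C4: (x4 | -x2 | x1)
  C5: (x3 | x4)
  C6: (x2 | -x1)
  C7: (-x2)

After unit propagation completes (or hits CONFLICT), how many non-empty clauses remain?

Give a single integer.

Answer: 2

Derivation:
unit clause [1] forces x1=T; simplify:
  drop -1 from [2, -1] -> [2]
  satisfied 3 clause(s); 4 remain; assigned so far: [1]
unit clause [2] forces x2=T; simplify:
  drop -2 from [-2, 3] -> [3]
  drop -2 from [-2] -> [] (empty!)
  satisfied 1 clause(s); 3 remain; assigned so far: [1, 2]
CONFLICT (empty clause)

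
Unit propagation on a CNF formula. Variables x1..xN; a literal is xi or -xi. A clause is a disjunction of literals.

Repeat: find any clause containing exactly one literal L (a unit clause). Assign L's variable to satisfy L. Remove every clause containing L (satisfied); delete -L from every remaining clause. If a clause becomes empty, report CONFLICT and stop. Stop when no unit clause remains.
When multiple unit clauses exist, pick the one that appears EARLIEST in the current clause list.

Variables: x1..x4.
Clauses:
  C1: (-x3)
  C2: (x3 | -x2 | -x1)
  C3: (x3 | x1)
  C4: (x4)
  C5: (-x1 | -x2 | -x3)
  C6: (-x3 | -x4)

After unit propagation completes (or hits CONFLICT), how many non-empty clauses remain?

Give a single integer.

unit clause [-3] forces x3=F; simplify:
  drop 3 from [3, -2, -1] -> [-2, -1]
  drop 3 from [3, 1] -> [1]
  satisfied 3 clause(s); 3 remain; assigned so far: [3]
unit clause [1] forces x1=T; simplify:
  drop -1 from [-2, -1] -> [-2]
  satisfied 1 clause(s); 2 remain; assigned so far: [1, 3]
unit clause [-2] forces x2=F; simplify:
  satisfied 1 clause(s); 1 remain; assigned so far: [1, 2, 3]
unit clause [4] forces x4=T; simplify:
  satisfied 1 clause(s); 0 remain; assigned so far: [1, 2, 3, 4]

Answer: 0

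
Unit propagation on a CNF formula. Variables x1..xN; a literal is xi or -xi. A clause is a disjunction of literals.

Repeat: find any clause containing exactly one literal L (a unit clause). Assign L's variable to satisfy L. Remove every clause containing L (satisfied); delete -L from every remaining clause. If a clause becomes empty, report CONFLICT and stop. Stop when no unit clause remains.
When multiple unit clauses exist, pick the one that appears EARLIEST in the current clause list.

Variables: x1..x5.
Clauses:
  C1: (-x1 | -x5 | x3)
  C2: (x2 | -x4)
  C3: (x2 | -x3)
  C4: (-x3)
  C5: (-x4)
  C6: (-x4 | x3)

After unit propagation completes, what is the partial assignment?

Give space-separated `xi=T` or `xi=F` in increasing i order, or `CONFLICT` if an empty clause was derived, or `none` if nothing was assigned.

unit clause [-3] forces x3=F; simplify:
  drop 3 from [-1, -5, 3] -> [-1, -5]
  drop 3 from [-4, 3] -> [-4]
  satisfied 2 clause(s); 4 remain; assigned so far: [3]
unit clause [-4] forces x4=F; simplify:
  satisfied 3 clause(s); 1 remain; assigned so far: [3, 4]

Answer: x3=F x4=F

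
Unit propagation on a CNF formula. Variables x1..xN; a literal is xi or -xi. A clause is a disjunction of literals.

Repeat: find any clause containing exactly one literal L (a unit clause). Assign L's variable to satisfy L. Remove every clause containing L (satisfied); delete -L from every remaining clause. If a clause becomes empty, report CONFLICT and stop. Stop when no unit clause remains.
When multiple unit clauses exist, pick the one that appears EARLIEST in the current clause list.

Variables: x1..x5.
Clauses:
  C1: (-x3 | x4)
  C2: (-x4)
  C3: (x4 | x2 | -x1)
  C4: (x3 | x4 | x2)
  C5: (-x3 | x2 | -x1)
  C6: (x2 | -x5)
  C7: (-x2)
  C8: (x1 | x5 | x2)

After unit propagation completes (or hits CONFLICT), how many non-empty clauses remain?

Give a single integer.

unit clause [-4] forces x4=F; simplify:
  drop 4 from [-3, 4] -> [-3]
  drop 4 from [4, 2, -1] -> [2, -1]
  drop 4 from [3, 4, 2] -> [3, 2]
  satisfied 1 clause(s); 7 remain; assigned so far: [4]
unit clause [-3] forces x3=F; simplify:
  drop 3 from [3, 2] -> [2]
  satisfied 2 clause(s); 5 remain; assigned so far: [3, 4]
unit clause [2] forces x2=T; simplify:
  drop -2 from [-2] -> [] (empty!)
  satisfied 4 clause(s); 1 remain; assigned so far: [2, 3, 4]
CONFLICT (empty clause)

Answer: 0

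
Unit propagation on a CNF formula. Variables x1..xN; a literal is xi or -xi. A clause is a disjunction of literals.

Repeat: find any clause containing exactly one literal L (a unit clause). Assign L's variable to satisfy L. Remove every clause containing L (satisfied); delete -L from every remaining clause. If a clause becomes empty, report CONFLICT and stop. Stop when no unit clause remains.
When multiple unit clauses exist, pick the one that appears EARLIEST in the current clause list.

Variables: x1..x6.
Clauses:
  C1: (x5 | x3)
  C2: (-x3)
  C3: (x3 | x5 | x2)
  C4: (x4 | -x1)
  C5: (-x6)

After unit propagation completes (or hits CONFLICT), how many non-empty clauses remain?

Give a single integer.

Answer: 1

Derivation:
unit clause [-3] forces x3=F; simplify:
  drop 3 from [5, 3] -> [5]
  drop 3 from [3, 5, 2] -> [5, 2]
  satisfied 1 clause(s); 4 remain; assigned so far: [3]
unit clause [5] forces x5=T; simplify:
  satisfied 2 clause(s); 2 remain; assigned so far: [3, 5]
unit clause [-6] forces x6=F; simplify:
  satisfied 1 clause(s); 1 remain; assigned so far: [3, 5, 6]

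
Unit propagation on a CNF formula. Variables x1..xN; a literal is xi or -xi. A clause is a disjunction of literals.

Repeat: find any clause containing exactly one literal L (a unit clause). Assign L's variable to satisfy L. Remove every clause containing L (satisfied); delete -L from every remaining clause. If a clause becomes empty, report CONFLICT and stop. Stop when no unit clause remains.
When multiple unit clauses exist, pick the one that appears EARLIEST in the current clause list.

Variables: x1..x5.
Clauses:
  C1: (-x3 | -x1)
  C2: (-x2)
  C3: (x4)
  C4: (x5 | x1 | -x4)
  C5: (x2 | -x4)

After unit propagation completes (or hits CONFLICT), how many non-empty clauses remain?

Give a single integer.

unit clause [-2] forces x2=F; simplify:
  drop 2 from [2, -4] -> [-4]
  satisfied 1 clause(s); 4 remain; assigned so far: [2]
unit clause [4] forces x4=T; simplify:
  drop -4 from [5, 1, -4] -> [5, 1]
  drop -4 from [-4] -> [] (empty!)
  satisfied 1 clause(s); 3 remain; assigned so far: [2, 4]
CONFLICT (empty clause)

Answer: 2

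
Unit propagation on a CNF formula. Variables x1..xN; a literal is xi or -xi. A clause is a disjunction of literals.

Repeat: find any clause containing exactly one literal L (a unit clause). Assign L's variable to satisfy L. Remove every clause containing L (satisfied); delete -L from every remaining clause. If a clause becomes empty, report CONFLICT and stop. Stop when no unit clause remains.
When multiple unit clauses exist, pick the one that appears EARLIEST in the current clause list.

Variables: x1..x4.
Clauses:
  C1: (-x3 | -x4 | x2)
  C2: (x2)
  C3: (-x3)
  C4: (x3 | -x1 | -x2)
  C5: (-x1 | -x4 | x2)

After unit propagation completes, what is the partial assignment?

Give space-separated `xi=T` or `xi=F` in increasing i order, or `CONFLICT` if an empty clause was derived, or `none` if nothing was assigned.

Answer: x1=F x2=T x3=F

Derivation:
unit clause [2] forces x2=T; simplify:
  drop -2 from [3, -1, -2] -> [3, -1]
  satisfied 3 clause(s); 2 remain; assigned so far: [2]
unit clause [-3] forces x3=F; simplify:
  drop 3 from [3, -1] -> [-1]
  satisfied 1 clause(s); 1 remain; assigned so far: [2, 3]
unit clause [-1] forces x1=F; simplify:
  satisfied 1 clause(s); 0 remain; assigned so far: [1, 2, 3]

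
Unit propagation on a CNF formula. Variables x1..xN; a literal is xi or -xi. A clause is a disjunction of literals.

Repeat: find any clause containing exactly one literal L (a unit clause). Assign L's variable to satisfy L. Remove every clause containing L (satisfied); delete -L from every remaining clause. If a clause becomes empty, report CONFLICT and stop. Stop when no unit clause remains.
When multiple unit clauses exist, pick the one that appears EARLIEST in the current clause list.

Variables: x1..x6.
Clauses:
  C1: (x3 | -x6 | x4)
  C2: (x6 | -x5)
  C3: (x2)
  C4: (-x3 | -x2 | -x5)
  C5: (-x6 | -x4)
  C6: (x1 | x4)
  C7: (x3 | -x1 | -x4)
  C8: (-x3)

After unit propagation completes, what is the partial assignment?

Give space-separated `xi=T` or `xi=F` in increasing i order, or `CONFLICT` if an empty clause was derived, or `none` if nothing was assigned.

unit clause [2] forces x2=T; simplify:
  drop -2 from [-3, -2, -5] -> [-3, -5]
  satisfied 1 clause(s); 7 remain; assigned so far: [2]
unit clause [-3] forces x3=F; simplify:
  drop 3 from [3, -6, 4] -> [-6, 4]
  drop 3 from [3, -1, -4] -> [-1, -4]
  satisfied 2 clause(s); 5 remain; assigned so far: [2, 3]

Answer: x2=T x3=F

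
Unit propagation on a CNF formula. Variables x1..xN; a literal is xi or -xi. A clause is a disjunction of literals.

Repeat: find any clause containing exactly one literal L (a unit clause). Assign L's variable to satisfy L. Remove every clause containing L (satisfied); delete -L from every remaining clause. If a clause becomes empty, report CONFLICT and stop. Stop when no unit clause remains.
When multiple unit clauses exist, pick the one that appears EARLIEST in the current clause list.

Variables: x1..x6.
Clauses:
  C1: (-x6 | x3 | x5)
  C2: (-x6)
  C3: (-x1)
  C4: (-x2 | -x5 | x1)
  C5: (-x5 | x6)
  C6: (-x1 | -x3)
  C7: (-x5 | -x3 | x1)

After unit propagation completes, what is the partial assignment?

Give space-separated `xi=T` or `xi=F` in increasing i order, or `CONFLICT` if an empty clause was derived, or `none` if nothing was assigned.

unit clause [-6] forces x6=F; simplify:
  drop 6 from [-5, 6] -> [-5]
  satisfied 2 clause(s); 5 remain; assigned so far: [6]
unit clause [-1] forces x1=F; simplify:
  drop 1 from [-2, -5, 1] -> [-2, -5]
  drop 1 from [-5, -3, 1] -> [-5, -3]
  satisfied 2 clause(s); 3 remain; assigned so far: [1, 6]
unit clause [-5] forces x5=F; simplify:
  satisfied 3 clause(s); 0 remain; assigned so far: [1, 5, 6]

Answer: x1=F x5=F x6=F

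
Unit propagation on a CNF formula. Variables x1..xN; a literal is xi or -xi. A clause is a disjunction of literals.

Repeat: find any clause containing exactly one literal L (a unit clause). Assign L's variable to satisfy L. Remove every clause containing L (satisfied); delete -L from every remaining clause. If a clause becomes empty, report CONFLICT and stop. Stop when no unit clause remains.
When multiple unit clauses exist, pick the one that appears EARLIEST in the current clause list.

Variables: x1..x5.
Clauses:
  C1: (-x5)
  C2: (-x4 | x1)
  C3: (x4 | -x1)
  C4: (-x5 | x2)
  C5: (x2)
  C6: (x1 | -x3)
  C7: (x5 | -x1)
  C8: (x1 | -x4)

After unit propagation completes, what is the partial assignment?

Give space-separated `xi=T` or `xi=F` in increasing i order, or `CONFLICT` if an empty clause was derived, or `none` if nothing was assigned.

unit clause [-5] forces x5=F; simplify:
  drop 5 from [5, -1] -> [-1]
  satisfied 2 clause(s); 6 remain; assigned so far: [5]
unit clause [2] forces x2=T; simplify:
  satisfied 1 clause(s); 5 remain; assigned so far: [2, 5]
unit clause [-1] forces x1=F; simplify:
  drop 1 from [-4, 1] -> [-4]
  drop 1 from [1, -3] -> [-3]
  drop 1 from [1, -4] -> [-4]
  satisfied 2 clause(s); 3 remain; assigned so far: [1, 2, 5]
unit clause [-4] forces x4=F; simplify:
  satisfied 2 clause(s); 1 remain; assigned so far: [1, 2, 4, 5]
unit clause [-3] forces x3=F; simplify:
  satisfied 1 clause(s); 0 remain; assigned so far: [1, 2, 3, 4, 5]

Answer: x1=F x2=T x3=F x4=F x5=F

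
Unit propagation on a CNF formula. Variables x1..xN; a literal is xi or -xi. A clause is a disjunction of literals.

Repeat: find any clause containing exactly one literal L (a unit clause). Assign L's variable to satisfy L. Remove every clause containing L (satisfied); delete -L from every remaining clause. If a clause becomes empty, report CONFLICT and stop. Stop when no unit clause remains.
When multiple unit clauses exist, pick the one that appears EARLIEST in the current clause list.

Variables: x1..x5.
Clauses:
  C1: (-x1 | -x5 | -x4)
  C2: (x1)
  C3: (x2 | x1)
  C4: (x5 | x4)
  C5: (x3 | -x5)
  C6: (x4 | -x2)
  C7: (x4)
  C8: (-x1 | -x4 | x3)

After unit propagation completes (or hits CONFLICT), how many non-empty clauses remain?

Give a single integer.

Answer: 0

Derivation:
unit clause [1] forces x1=T; simplify:
  drop -1 from [-1, -5, -4] -> [-5, -4]
  drop -1 from [-1, -4, 3] -> [-4, 3]
  satisfied 2 clause(s); 6 remain; assigned so far: [1]
unit clause [4] forces x4=T; simplify:
  drop -4 from [-5, -4] -> [-5]
  drop -4 from [-4, 3] -> [3]
  satisfied 3 clause(s); 3 remain; assigned so far: [1, 4]
unit clause [-5] forces x5=F; simplify:
  satisfied 2 clause(s); 1 remain; assigned so far: [1, 4, 5]
unit clause [3] forces x3=T; simplify:
  satisfied 1 clause(s); 0 remain; assigned so far: [1, 3, 4, 5]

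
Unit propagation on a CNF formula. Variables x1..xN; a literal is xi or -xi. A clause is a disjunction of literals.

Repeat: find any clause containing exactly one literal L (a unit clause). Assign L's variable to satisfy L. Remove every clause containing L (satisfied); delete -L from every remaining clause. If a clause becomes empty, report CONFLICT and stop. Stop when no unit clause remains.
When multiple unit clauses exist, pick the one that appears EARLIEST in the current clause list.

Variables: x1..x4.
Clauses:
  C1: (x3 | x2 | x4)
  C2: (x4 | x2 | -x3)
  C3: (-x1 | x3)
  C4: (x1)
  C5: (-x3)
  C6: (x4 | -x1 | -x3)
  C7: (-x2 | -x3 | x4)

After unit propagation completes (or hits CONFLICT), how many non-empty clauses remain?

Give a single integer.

unit clause [1] forces x1=T; simplify:
  drop -1 from [-1, 3] -> [3]
  drop -1 from [4, -1, -3] -> [4, -3]
  satisfied 1 clause(s); 6 remain; assigned so far: [1]
unit clause [3] forces x3=T; simplify:
  drop -3 from [4, 2, -3] -> [4, 2]
  drop -3 from [-3] -> [] (empty!)
  drop -3 from [4, -3] -> [4]
  drop -3 from [-2, -3, 4] -> [-2, 4]
  satisfied 2 clause(s); 4 remain; assigned so far: [1, 3]
CONFLICT (empty clause)

Answer: 3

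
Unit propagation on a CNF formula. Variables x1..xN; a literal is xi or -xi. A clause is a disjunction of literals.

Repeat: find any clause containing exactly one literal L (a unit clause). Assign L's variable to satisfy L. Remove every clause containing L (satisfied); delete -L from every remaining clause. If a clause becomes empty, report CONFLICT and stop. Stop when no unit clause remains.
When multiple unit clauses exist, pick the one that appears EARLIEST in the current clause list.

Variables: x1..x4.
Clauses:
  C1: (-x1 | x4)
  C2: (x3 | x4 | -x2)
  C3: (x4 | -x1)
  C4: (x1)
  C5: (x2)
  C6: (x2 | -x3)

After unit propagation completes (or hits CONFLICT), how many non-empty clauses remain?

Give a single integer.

unit clause [1] forces x1=T; simplify:
  drop -1 from [-1, 4] -> [4]
  drop -1 from [4, -1] -> [4]
  satisfied 1 clause(s); 5 remain; assigned so far: [1]
unit clause [4] forces x4=T; simplify:
  satisfied 3 clause(s); 2 remain; assigned so far: [1, 4]
unit clause [2] forces x2=T; simplify:
  satisfied 2 clause(s); 0 remain; assigned so far: [1, 2, 4]

Answer: 0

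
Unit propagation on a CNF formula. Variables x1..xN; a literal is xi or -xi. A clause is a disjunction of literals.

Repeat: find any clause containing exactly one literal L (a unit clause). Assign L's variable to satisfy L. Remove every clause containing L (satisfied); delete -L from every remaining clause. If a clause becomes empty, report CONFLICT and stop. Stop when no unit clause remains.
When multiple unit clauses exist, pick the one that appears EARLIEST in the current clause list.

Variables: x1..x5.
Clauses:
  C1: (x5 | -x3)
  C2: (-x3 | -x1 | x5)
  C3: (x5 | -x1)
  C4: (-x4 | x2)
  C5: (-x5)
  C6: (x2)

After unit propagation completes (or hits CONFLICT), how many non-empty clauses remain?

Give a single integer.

Answer: 0

Derivation:
unit clause [-5] forces x5=F; simplify:
  drop 5 from [5, -3] -> [-3]
  drop 5 from [-3, -1, 5] -> [-3, -1]
  drop 5 from [5, -1] -> [-1]
  satisfied 1 clause(s); 5 remain; assigned so far: [5]
unit clause [-3] forces x3=F; simplify:
  satisfied 2 clause(s); 3 remain; assigned so far: [3, 5]
unit clause [-1] forces x1=F; simplify:
  satisfied 1 clause(s); 2 remain; assigned so far: [1, 3, 5]
unit clause [2] forces x2=T; simplify:
  satisfied 2 clause(s); 0 remain; assigned so far: [1, 2, 3, 5]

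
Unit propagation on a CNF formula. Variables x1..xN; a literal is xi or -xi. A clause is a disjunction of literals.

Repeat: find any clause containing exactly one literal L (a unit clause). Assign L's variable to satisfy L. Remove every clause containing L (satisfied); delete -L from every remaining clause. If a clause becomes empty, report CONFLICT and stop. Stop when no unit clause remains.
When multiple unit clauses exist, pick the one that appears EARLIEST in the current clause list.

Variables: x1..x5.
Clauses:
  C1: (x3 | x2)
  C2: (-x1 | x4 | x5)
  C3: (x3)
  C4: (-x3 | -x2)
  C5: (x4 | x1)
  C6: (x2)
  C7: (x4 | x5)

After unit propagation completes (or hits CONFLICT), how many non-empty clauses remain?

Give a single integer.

Answer: 3

Derivation:
unit clause [3] forces x3=T; simplify:
  drop -3 from [-3, -2] -> [-2]
  satisfied 2 clause(s); 5 remain; assigned so far: [3]
unit clause [-2] forces x2=F; simplify:
  drop 2 from [2] -> [] (empty!)
  satisfied 1 clause(s); 4 remain; assigned so far: [2, 3]
CONFLICT (empty clause)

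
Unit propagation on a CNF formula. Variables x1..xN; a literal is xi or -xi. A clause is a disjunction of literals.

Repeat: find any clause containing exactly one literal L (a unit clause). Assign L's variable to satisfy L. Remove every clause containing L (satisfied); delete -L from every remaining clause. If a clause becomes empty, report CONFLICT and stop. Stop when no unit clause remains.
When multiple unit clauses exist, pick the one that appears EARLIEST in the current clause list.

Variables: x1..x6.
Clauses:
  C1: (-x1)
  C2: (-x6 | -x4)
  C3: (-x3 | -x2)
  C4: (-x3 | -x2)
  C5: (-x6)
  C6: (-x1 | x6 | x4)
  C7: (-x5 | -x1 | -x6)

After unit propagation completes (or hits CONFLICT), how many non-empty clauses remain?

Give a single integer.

Answer: 2

Derivation:
unit clause [-1] forces x1=F; simplify:
  satisfied 3 clause(s); 4 remain; assigned so far: [1]
unit clause [-6] forces x6=F; simplify:
  satisfied 2 clause(s); 2 remain; assigned so far: [1, 6]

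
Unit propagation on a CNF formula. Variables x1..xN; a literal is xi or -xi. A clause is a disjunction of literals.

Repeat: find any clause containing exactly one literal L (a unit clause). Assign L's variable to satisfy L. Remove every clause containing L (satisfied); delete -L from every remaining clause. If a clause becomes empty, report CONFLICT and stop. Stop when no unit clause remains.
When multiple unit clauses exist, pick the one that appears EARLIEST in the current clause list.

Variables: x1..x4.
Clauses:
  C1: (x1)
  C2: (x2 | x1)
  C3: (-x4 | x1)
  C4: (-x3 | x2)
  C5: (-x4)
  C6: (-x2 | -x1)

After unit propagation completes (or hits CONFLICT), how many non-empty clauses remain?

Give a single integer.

unit clause [1] forces x1=T; simplify:
  drop -1 from [-2, -1] -> [-2]
  satisfied 3 clause(s); 3 remain; assigned so far: [1]
unit clause [-4] forces x4=F; simplify:
  satisfied 1 clause(s); 2 remain; assigned so far: [1, 4]
unit clause [-2] forces x2=F; simplify:
  drop 2 from [-3, 2] -> [-3]
  satisfied 1 clause(s); 1 remain; assigned so far: [1, 2, 4]
unit clause [-3] forces x3=F; simplify:
  satisfied 1 clause(s); 0 remain; assigned so far: [1, 2, 3, 4]

Answer: 0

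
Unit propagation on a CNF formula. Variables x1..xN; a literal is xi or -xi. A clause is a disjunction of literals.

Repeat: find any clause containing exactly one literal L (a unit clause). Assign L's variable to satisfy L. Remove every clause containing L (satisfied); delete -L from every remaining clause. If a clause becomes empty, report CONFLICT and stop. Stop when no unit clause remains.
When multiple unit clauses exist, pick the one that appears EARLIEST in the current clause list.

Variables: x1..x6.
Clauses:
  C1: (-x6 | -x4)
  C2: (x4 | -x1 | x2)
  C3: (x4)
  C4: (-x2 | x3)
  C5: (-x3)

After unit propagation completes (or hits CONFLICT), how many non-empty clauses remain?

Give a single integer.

Answer: 0

Derivation:
unit clause [4] forces x4=T; simplify:
  drop -4 from [-6, -4] -> [-6]
  satisfied 2 clause(s); 3 remain; assigned so far: [4]
unit clause [-6] forces x6=F; simplify:
  satisfied 1 clause(s); 2 remain; assigned so far: [4, 6]
unit clause [-3] forces x3=F; simplify:
  drop 3 from [-2, 3] -> [-2]
  satisfied 1 clause(s); 1 remain; assigned so far: [3, 4, 6]
unit clause [-2] forces x2=F; simplify:
  satisfied 1 clause(s); 0 remain; assigned so far: [2, 3, 4, 6]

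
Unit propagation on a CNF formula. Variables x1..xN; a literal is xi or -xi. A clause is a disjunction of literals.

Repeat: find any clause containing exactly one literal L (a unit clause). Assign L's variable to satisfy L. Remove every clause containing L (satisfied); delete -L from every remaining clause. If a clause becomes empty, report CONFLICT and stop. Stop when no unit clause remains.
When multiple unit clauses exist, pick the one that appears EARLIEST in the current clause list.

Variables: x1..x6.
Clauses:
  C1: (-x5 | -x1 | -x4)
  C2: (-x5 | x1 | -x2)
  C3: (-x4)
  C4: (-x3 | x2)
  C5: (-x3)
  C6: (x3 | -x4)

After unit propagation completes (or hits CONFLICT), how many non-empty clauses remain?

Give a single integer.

Answer: 1

Derivation:
unit clause [-4] forces x4=F; simplify:
  satisfied 3 clause(s); 3 remain; assigned so far: [4]
unit clause [-3] forces x3=F; simplify:
  satisfied 2 clause(s); 1 remain; assigned so far: [3, 4]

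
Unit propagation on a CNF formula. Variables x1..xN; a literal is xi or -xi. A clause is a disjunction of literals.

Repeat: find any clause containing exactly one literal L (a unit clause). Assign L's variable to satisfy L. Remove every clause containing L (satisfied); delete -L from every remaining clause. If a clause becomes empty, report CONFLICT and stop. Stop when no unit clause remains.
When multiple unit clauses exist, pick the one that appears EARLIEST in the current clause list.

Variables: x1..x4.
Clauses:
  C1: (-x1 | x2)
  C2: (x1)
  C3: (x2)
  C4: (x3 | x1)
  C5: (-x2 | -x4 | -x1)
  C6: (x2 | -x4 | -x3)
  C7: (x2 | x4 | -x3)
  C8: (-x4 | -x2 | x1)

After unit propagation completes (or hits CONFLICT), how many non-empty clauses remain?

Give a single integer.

unit clause [1] forces x1=T; simplify:
  drop -1 from [-1, 2] -> [2]
  drop -1 from [-2, -4, -1] -> [-2, -4]
  satisfied 3 clause(s); 5 remain; assigned so far: [1]
unit clause [2] forces x2=T; simplify:
  drop -2 from [-2, -4] -> [-4]
  satisfied 4 clause(s); 1 remain; assigned so far: [1, 2]
unit clause [-4] forces x4=F; simplify:
  satisfied 1 clause(s); 0 remain; assigned so far: [1, 2, 4]

Answer: 0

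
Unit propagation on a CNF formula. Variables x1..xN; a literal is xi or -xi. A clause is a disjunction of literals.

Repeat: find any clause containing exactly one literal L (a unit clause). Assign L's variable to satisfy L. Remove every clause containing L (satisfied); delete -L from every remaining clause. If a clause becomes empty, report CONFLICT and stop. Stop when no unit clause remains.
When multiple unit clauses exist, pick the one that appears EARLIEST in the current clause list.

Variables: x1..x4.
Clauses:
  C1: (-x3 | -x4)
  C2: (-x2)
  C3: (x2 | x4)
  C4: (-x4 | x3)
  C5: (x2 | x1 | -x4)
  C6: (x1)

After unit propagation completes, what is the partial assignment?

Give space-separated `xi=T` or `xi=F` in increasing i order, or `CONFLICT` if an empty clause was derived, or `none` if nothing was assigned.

unit clause [-2] forces x2=F; simplify:
  drop 2 from [2, 4] -> [4]
  drop 2 from [2, 1, -4] -> [1, -4]
  satisfied 1 clause(s); 5 remain; assigned so far: [2]
unit clause [4] forces x4=T; simplify:
  drop -4 from [-3, -4] -> [-3]
  drop -4 from [-4, 3] -> [3]
  drop -4 from [1, -4] -> [1]
  satisfied 1 clause(s); 4 remain; assigned so far: [2, 4]
unit clause [-3] forces x3=F; simplify:
  drop 3 from [3] -> [] (empty!)
  satisfied 1 clause(s); 3 remain; assigned so far: [2, 3, 4]
CONFLICT (empty clause)

Answer: CONFLICT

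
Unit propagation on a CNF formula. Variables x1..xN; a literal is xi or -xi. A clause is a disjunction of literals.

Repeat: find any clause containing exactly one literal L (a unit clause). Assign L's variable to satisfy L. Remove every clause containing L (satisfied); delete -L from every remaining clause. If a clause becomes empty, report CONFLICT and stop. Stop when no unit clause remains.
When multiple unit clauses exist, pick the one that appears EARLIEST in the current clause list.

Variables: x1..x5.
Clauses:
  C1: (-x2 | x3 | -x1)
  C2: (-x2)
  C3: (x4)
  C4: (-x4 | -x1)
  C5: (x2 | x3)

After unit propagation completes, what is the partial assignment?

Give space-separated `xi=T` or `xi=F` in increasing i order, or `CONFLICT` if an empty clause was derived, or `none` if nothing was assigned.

unit clause [-2] forces x2=F; simplify:
  drop 2 from [2, 3] -> [3]
  satisfied 2 clause(s); 3 remain; assigned so far: [2]
unit clause [4] forces x4=T; simplify:
  drop -4 from [-4, -1] -> [-1]
  satisfied 1 clause(s); 2 remain; assigned so far: [2, 4]
unit clause [-1] forces x1=F; simplify:
  satisfied 1 clause(s); 1 remain; assigned so far: [1, 2, 4]
unit clause [3] forces x3=T; simplify:
  satisfied 1 clause(s); 0 remain; assigned so far: [1, 2, 3, 4]

Answer: x1=F x2=F x3=T x4=T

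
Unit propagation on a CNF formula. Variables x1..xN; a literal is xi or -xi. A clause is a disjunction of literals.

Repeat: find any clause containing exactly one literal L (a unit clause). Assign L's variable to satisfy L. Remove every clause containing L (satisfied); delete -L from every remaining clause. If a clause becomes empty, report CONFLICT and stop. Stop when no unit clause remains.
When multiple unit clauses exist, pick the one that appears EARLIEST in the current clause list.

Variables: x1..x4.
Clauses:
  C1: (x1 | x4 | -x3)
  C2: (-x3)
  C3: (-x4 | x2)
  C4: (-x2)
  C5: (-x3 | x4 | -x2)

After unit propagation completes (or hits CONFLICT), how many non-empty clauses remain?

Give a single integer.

Answer: 0

Derivation:
unit clause [-3] forces x3=F; simplify:
  satisfied 3 clause(s); 2 remain; assigned so far: [3]
unit clause [-2] forces x2=F; simplify:
  drop 2 from [-4, 2] -> [-4]
  satisfied 1 clause(s); 1 remain; assigned so far: [2, 3]
unit clause [-4] forces x4=F; simplify:
  satisfied 1 clause(s); 0 remain; assigned so far: [2, 3, 4]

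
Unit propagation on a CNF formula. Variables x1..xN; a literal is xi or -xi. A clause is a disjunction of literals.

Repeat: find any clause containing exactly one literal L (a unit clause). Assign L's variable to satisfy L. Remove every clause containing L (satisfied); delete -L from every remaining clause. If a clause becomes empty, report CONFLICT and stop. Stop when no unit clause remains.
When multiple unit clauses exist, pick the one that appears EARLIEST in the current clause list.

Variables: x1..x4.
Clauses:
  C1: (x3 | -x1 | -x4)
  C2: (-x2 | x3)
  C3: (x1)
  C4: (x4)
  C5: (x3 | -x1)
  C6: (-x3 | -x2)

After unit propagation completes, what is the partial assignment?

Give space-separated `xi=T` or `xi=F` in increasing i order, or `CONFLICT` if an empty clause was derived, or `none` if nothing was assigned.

unit clause [1] forces x1=T; simplify:
  drop -1 from [3, -1, -4] -> [3, -4]
  drop -1 from [3, -1] -> [3]
  satisfied 1 clause(s); 5 remain; assigned so far: [1]
unit clause [4] forces x4=T; simplify:
  drop -4 from [3, -4] -> [3]
  satisfied 1 clause(s); 4 remain; assigned so far: [1, 4]
unit clause [3] forces x3=T; simplify:
  drop -3 from [-3, -2] -> [-2]
  satisfied 3 clause(s); 1 remain; assigned so far: [1, 3, 4]
unit clause [-2] forces x2=F; simplify:
  satisfied 1 clause(s); 0 remain; assigned so far: [1, 2, 3, 4]

Answer: x1=T x2=F x3=T x4=T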